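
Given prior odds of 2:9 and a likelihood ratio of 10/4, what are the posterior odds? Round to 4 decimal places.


Posterior odds = prior odds * LR
Prior odds = 2/9 = 0.2222
LR = 10/4 = 2.5
Posterior odds = 0.2222 * 2.5 = 0.5556

0.5556


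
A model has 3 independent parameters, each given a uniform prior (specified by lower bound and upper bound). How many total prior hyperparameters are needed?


Each uniform prior needs 2 hyperparameters (lower bound and upper bound).
Total = 2 * 3 = 6

6


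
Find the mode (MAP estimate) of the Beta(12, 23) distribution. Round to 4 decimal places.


For Beta(a,b) with a,b > 1:
Mode = (a-1)/(a+b-2) = (12-1)/(35-2)
= 11/33 = 0.3333

0.3333


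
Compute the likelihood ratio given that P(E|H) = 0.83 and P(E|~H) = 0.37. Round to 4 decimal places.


LR = P(E|H) / P(E|~H)
= 0.83 / 0.37 = 2.2432

2.2432


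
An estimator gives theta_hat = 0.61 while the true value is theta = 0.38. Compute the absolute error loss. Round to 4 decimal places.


The absolute error loss is |theta_hat - theta|
= |0.61 - 0.38|
= 0.23

0.23


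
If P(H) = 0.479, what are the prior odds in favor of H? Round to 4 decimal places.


Prior odds = P(H) / (1 - P(H))
= 0.479 / 0.521
= 0.9194

0.9194


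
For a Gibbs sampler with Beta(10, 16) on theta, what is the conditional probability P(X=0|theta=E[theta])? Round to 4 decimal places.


E[theta] = 10/(10+16) = 0.3846
P(X=0|theta) = 1 - theta = 0.6154

0.6154


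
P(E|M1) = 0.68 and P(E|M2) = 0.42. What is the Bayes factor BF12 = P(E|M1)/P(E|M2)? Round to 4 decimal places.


Bayes factor BF12 = P(E|M1) / P(E|M2)
= 0.68 / 0.42
= 1.619

1.619


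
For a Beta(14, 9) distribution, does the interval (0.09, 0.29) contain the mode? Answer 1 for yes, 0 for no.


Mode of Beta(a,b) = (a-1)/(a+b-2)
= (14-1)/(14+9-2) = 0.619
Check: 0.09 <= 0.619 <= 0.29?
Result: 0

0


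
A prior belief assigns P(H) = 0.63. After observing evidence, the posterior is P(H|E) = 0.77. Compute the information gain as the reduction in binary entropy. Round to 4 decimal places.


H(prior) = -0.63*log2(0.63) - 0.37*log2(0.37)
= 0.9507
H(post) = -0.77*log2(0.77) - 0.23*log2(0.23)
= 0.778
IG = 0.9507 - 0.778 = 0.1727

0.1727


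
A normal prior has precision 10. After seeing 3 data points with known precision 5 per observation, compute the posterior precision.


In the conjugate normal model, precisions add:
tau_posterior = tau_prior + n * tau_data
= 10 + 3*5 = 25

25


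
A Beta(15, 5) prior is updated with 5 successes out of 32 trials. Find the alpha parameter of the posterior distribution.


In the Beta-Binomial conjugate update:
alpha_post = alpha_prior + successes
= 15 + 5
= 20

20


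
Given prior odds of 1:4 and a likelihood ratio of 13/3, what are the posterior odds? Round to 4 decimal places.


Posterior odds = prior odds * LR
Prior odds = 1/4 = 0.25
LR = 13/3 = 4.3333
Posterior odds = 0.25 * 4.3333 = 1.0833

1.0833


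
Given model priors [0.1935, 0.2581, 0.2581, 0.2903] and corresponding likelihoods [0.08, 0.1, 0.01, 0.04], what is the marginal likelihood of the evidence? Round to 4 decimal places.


P(E) = sum_i P(M_i) P(E|M_i)
= 0.0155 + 0.0258 + 0.0026 + 0.0116
= 0.0555

0.0555


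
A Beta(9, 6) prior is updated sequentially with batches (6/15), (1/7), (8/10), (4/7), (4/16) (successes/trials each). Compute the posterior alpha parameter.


Sequential conjugate updating is equivalent to a single batch update.
Total successes across all batches = 23
alpha_posterior = alpha_prior + total_successes = 9 + 23
= 32

32


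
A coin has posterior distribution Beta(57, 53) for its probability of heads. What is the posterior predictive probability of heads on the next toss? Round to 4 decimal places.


Posterior predictive = E[theta] = alpha/(alpha+beta)
= 57/110
= 0.5182

0.5182


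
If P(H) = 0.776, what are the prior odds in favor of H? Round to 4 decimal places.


Prior odds = P(H) / (1 - P(H))
= 0.776 / 0.224
= 3.4643

3.4643


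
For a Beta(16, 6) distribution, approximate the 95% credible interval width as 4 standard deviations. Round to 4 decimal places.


Variance of Beta(a,b) = ab / ((a+b)^2 * (a+b+1))
= 16*6 / ((22)^2 * 23)
= 0.0086
SD = sqrt(0.0086) = 0.0929
Width = 4 * SD = 0.3715

0.3715


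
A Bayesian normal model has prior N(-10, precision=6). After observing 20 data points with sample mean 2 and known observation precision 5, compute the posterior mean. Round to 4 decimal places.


Posterior mean = (prior_precision * prior_mean + n * data_precision * data_mean) / (prior_precision + n * data_precision)
Numerator = 6*-10 + 20*5*2 = 140
Denominator = 6 + 20*5 = 106
Posterior mean = 1.3208

1.3208


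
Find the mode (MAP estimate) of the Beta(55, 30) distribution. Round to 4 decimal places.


For Beta(a,b) with a,b > 1:
Mode = (a-1)/(a+b-2) = (55-1)/(85-2)
= 54/83 = 0.6506

0.6506


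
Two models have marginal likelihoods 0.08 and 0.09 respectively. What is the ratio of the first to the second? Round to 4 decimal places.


Evidence ratio = 0.08 / 0.09
= 0.8889

0.8889


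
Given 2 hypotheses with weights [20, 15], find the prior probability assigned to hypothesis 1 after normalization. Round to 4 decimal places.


To normalize, divide each weight by the sum of all weights.
Sum = 35
Prior(H1) = 20/35 = 0.5714

0.5714


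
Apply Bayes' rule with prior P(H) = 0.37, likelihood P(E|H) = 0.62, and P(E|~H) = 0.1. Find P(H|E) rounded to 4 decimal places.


Step 1: Compute marginal P(E) = P(E|H)P(H) + P(E|~H)P(~H)
= 0.62*0.37 + 0.1*0.63 = 0.2924
Step 2: P(H|E) = P(E|H)P(H)/P(E) = 0.2294/0.2924
= 0.7845

0.7845


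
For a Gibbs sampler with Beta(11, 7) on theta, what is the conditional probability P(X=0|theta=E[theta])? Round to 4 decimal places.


E[theta] = 11/(11+7) = 0.6111
P(X=0|theta) = 1 - theta = 0.3889

0.3889


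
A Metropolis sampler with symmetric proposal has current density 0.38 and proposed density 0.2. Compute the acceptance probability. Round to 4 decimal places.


For symmetric proposals, acceptance = min(1, pi(x*)/pi(x))
= min(1, 0.2/0.38)
= min(1, 0.5263) = 0.5263

0.5263


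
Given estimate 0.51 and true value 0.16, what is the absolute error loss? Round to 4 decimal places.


Absolute error = |estimate - true|
= |0.35| = 0.35

0.35


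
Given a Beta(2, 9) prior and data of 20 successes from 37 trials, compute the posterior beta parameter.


Number of failures = 37 - 20 = 17
Posterior beta = 9 + 17 = 26

26


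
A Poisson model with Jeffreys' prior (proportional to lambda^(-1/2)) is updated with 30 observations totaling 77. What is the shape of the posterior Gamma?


Posterior = Gamma(0.5 + S, n)
= Gamma(0.5 + 77, 30)
Posterior shape = 0.5 + S = 0.5 + 77 = 77.5

77.5


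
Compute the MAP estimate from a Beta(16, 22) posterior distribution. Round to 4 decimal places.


MAP = mode of Beta distribution
= (alpha - 1)/(alpha + beta - 2)
= (16-1)/(16+22-2)
= 15/36 = 0.4167

0.4167


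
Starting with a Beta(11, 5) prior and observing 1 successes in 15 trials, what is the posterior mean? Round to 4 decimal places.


Posterior parameters: alpha = 11 + 1 = 12
beta = 5 + 14 = 19
Posterior mean = alpha / (alpha + beta) = 12 / 31
= 0.3871

0.3871


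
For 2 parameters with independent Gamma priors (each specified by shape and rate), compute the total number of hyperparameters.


A Gamma prior has 2 hyperparameters per parameter.
Total = 2 * 2 = 4

4


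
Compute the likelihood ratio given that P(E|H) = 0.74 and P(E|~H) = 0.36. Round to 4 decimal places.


LR = P(E|H) / P(E|~H)
= 0.74 / 0.36 = 2.0556

2.0556


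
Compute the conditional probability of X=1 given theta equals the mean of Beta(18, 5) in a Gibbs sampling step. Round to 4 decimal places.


Mean of Beta(18, 5) = 0.7826
P(X=1 | theta=0.7826) = 0.7826

0.7826


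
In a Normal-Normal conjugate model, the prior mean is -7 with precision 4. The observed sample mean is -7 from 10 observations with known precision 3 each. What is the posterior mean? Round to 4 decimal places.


Posterior precision = tau0 + n*tau = 4 + 10*3 = 34
Posterior mean = (tau0*mu0 + n*tau*xbar) / posterior_precision
= (4*-7 + 10*3*-7) / 34
= -238 / 34 = -7.0

-7.0


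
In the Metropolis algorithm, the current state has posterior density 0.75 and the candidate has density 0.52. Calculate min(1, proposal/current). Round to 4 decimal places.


Ratio = 0.52/0.75 = 0.6933
Acceptance probability = min(1, 0.6933)
= 0.6933

0.6933


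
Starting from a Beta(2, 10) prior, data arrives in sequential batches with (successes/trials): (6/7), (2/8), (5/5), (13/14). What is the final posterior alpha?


In sequential Bayesian updating, we sum all successes.
Total successes = 26
Final alpha = 2 + 26 = 28

28


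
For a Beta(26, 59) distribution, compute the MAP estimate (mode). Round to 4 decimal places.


MAP = mode = (a-1)/(a+b-2)
= (26-1)/(26+59-2)
= 25/83 = 0.3012

0.3012


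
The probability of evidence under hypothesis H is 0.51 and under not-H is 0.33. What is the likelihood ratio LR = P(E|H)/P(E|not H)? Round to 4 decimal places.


LR = 0.51 / 0.33
= 1.5455

1.5455


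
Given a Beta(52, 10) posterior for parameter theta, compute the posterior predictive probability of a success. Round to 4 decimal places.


For a Beta-Bernoulli model, the predictive probability is the mean:
P(success) = 52/(52+10) = 52/62 = 0.8387

0.8387


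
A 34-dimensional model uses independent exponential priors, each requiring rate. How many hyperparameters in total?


Per parameter: 1 (rate).
Total = 34 * 1 = 34

34


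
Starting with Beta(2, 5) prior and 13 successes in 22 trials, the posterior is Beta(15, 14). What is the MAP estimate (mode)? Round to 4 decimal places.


The mode of Beta(a, b) when a > 1 and b > 1 is (a-1)/(a+b-2)
= (15 - 1) / (15 + 14 - 2)
= 14 / 27
= 0.5185

0.5185


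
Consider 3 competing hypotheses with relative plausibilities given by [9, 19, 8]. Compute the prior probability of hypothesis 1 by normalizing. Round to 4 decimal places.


Sum of weights = 9 + 19 + 8 = 36
Normalized prior for H1 = 9 / 36
= 0.25

0.25


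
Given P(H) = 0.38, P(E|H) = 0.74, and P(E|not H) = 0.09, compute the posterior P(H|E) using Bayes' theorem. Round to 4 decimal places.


By Bayes' theorem: P(H|E) = P(E|H)*P(H) / P(E)
P(E) = P(E|H)*P(H) + P(E|not H)*P(not H)
P(E) = 0.74*0.38 + 0.09*0.62 = 0.337
P(H|E) = 0.74*0.38 / 0.337 = 0.8344

0.8344


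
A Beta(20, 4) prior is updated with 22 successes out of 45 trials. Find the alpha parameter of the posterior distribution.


In the Beta-Binomial conjugate update:
alpha_post = alpha_prior + successes
= 20 + 22
= 42

42


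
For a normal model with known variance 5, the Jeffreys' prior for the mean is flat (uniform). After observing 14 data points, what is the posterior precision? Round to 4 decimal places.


Jeffreys' prior for normal mean (known variance) is flat.
Prior precision = 0.
Posterior precision = prior_prec + n/sigma^2 = 0 + 14/5
= 2.8

2.8


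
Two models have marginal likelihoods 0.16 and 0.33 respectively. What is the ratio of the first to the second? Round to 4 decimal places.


Evidence ratio = 0.16 / 0.33
= 0.4848

0.4848


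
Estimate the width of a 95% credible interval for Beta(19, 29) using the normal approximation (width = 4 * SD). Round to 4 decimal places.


For Beta(a,b): Var = ab/((a+b)^2(a+b+1))
Var = 0.0049, SD = 0.0699
Approximate 95% CI width = 4 * 0.0699 = 0.2794

0.2794


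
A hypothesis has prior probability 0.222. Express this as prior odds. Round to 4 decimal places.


Odds = P(H) / P(not H) = 0.222 / 0.778
= 0.2853

0.2853


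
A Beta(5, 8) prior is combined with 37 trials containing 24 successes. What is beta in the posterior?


In conjugate updating:
beta_posterior = beta_prior + (n - k)
= 8 + (37 - 24)
= 8 + 13 = 21

21


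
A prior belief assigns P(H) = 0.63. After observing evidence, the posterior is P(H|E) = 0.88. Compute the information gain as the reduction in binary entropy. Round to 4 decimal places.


H(prior) = -0.63*log2(0.63) - 0.37*log2(0.37)
= 0.9507
H(post) = -0.88*log2(0.88) - 0.12*log2(0.12)
= 0.5294
IG = 0.9507 - 0.5294 = 0.4213

0.4213


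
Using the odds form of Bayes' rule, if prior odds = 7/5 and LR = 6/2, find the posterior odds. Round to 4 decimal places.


Bayes' rule in odds form: posterior odds = prior odds * LR
= (7 * 6) / (5 * 2)
= 42/10 = 4.2

4.2


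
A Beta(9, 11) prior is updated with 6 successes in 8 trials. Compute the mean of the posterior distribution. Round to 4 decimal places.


After update: Beta(15, 13)
Mean = 15 / (15 + 13) = 15 / 28
= 0.5357

0.5357


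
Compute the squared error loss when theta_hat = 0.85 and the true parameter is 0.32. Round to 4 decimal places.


L = (theta_hat - theta_true)^2
= (0.85 - 0.32)^2
= 0.53^2 = 0.2809

0.2809


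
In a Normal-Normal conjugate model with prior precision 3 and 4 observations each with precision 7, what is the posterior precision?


Posterior precision = prior precision + n * observation precision
= 3 + 4 * 7
= 3 + 28 = 31

31


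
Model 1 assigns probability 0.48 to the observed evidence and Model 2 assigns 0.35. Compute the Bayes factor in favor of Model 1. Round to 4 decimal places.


BF = P(data|M1) / P(data|M2)
= 0.48 / 0.35 = 1.3714

1.3714


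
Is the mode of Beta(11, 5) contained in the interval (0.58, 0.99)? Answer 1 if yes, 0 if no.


Mode = (a-1)/(a+b-2) = 10/14 = 0.7143
Interval: (0.58, 0.99)
Contains mode? 1

1


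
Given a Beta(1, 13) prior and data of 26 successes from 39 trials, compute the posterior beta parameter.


Number of failures = 39 - 26 = 13
Posterior beta = 13 + 13 = 26

26


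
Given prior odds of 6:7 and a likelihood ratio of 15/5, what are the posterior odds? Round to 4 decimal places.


Posterior odds = prior odds * LR
Prior odds = 6/7 = 0.8571
LR = 15/5 = 3.0
Posterior odds = 0.8571 * 3.0 = 2.5714

2.5714


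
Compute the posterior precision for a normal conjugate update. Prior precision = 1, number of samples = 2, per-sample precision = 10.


tau_post = tau_0 + n * tau
= 1 + 2 * 10 = 21

21


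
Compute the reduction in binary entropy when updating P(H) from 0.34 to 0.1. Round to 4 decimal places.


H_before = -p*log2(p) - (1-p)*log2(1-p) for p=0.34: 0.9248
H_after for p=0.1: 0.469
Reduction = 0.9248 - 0.469 = 0.4558

0.4558


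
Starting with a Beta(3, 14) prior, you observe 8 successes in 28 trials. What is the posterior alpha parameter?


For a Beta-Binomial conjugate model:
Posterior alpha = prior alpha + number of successes
= 3 + 8 = 11

11


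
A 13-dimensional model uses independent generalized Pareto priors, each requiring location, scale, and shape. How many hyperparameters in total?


Per parameter: 3 (location, scale, and shape).
Total = 13 * 3 = 39

39


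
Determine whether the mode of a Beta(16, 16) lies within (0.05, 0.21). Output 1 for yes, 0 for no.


First find the mode: (a-1)/(a+b-2) = 0.5
Is 0.5 in (0.05, 0.21)? 0

0


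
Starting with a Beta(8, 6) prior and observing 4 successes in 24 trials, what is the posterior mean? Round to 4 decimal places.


Posterior parameters: alpha = 8 + 4 = 12
beta = 6 + 20 = 26
Posterior mean = alpha / (alpha + beta) = 12 / 38
= 0.3158

0.3158


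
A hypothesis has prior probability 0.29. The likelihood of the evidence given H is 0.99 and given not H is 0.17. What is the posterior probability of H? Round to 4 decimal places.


Using Bayes' theorem:
P(E) = 0.29 * 0.99 + 0.71 * 0.17
P(E) = 0.4078
P(H|E) = (0.29 * 0.99) / 0.4078 = 0.704

0.704


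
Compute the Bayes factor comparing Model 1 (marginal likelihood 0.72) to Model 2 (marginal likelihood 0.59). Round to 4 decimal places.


BF12 = marginal likelihood of M1 / marginal likelihood of M2
= 0.72/0.59
= 1.2203

1.2203


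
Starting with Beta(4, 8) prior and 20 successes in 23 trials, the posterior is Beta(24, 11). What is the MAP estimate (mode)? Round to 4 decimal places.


The mode of Beta(a, b) when a > 1 and b > 1 is (a-1)/(a+b-2)
= (24 - 1) / (24 + 11 - 2)
= 23 / 33
= 0.697

0.697


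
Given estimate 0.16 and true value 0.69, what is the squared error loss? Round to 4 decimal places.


Squared error = (estimate - true)^2
Difference = -0.53
Loss = -0.53^2 = 0.2809

0.2809


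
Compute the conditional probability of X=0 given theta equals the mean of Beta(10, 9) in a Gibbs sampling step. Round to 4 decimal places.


Mean of Beta(10, 9) = 0.5263
P(X=0 | theta=0.5263) = 0.4737

0.4737


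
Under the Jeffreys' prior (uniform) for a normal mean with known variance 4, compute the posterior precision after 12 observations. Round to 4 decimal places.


Prior precision = 0 (flat prior).
Post. prec. = 0 + n/var = 12/4 = 3.0

3.0


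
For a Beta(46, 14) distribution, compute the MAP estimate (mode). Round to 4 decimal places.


MAP = mode = (a-1)/(a+b-2)
= (46-1)/(46+14-2)
= 45/58 = 0.7759

0.7759


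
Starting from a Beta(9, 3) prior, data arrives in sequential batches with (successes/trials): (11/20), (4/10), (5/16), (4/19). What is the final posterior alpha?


In sequential Bayesian updating, we sum all successes.
Total successes = 24
Final alpha = 9 + 24 = 33

33


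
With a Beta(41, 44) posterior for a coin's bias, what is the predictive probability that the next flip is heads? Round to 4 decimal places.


The predictive probability equals the posterior mean.
P(next = heads) = alpha / (alpha + beta)
= 41 / 85 = 0.4824

0.4824


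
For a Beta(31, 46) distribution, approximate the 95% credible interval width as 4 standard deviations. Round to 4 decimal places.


Variance of Beta(a,b) = ab / ((a+b)^2 * (a+b+1))
= 31*46 / ((77)^2 * 78)
= 0.0031
SD = sqrt(0.0031) = 0.0555
Width = 4 * SD = 0.2221

0.2221


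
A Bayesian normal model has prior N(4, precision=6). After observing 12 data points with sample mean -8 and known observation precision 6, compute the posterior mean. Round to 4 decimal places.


Posterior mean = (prior_precision * prior_mean + n * data_precision * data_mean) / (prior_precision + n * data_precision)
Numerator = 6*4 + 12*6*-8 = -552
Denominator = 6 + 12*6 = 78
Posterior mean = -7.0769

-7.0769


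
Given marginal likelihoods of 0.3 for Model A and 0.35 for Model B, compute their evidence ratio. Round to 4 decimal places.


Ratio = ML(A) / ML(B) = 0.3/0.35
= 0.8571

0.8571


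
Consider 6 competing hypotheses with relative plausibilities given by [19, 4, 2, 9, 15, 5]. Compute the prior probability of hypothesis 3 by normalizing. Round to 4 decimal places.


Sum of weights = 19 + 4 + 2 + 9 + 15 + 5 = 54
Normalized prior for H3 = 2 / 54
= 0.037

0.037


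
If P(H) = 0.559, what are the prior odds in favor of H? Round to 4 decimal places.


Prior odds = P(H) / (1 - P(H))
= 0.559 / 0.441
= 1.2676

1.2676


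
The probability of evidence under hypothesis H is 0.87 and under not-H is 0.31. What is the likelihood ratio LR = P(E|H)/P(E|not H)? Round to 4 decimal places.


LR = 0.87 / 0.31
= 2.8065

2.8065


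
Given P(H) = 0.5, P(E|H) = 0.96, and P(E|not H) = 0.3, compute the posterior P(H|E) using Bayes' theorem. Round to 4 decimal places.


By Bayes' theorem: P(H|E) = P(E|H)*P(H) / P(E)
P(E) = P(E|H)*P(H) + P(E|not H)*P(not H)
P(E) = 0.96*0.5 + 0.3*0.5 = 0.63
P(H|E) = 0.96*0.5 / 0.63 = 0.7619

0.7619


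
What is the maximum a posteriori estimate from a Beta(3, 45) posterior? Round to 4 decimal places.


The MAP estimate equals the mode of the distribution.
Mode of Beta(a,b) = (a-1)/(a+b-2)
= 2/46
= 0.0435

0.0435


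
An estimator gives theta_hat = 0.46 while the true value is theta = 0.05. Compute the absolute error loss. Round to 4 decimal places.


The absolute error loss is |theta_hat - theta|
= |0.46 - 0.05|
= 0.41

0.41


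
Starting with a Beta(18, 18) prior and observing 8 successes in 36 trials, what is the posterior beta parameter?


Posterior beta = prior beta + failures
Failures = 36 - 8 = 28
beta_post = 18 + 28 = 46

46


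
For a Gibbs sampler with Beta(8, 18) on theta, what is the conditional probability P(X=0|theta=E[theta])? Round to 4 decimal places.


E[theta] = 8/(8+18) = 0.3077
P(X=0|theta) = 1 - theta = 0.6923

0.6923


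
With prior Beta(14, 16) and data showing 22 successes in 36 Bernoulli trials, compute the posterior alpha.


Conjugate update: alpha_posterior = alpha_prior + k
= 14 + 22 = 36

36


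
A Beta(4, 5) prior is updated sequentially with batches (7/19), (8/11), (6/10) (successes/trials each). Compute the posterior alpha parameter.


Sequential conjugate updating is equivalent to a single batch update.
Total successes across all batches = 21
alpha_posterior = alpha_prior + total_successes = 4 + 21
= 25

25


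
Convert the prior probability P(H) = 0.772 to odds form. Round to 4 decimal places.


P(not H) = 1 - 0.772 = 0.228
Odds = 0.772 / 0.228 = 3.386

3.386


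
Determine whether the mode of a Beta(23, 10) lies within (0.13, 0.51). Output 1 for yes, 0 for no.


First find the mode: (a-1)/(a+b-2) = 0.7097
Is 0.7097 in (0.13, 0.51)? 0

0


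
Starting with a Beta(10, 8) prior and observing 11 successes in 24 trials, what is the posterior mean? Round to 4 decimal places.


Posterior parameters: alpha = 10 + 11 = 21
beta = 8 + 13 = 21
Posterior mean = alpha / (alpha + beta) = 21 / 42
= 0.5

0.5


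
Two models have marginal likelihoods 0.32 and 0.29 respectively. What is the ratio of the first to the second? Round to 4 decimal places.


Evidence ratio = 0.32 / 0.29
= 1.1034

1.1034


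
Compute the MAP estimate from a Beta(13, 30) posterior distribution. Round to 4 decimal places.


MAP = mode of Beta distribution
= (alpha - 1)/(alpha + beta - 2)
= (13-1)/(13+30-2)
= 12/41 = 0.2927

0.2927


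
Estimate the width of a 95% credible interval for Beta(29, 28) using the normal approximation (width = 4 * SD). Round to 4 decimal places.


For Beta(a,b): Var = ab/((a+b)^2(a+b+1))
Var = 0.0043, SD = 0.0656
Approximate 95% CI width = 4 * 0.0656 = 0.2626

0.2626


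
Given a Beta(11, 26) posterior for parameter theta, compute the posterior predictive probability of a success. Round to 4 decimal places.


For a Beta-Bernoulli model, the predictive probability is the mean:
P(success) = 11/(11+26) = 11/37 = 0.2973

0.2973


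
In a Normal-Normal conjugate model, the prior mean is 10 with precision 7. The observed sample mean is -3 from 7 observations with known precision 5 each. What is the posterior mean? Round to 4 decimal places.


Posterior precision = tau0 + n*tau = 7 + 7*5 = 42
Posterior mean = (tau0*mu0 + n*tau*xbar) / posterior_precision
= (7*10 + 7*5*-3) / 42
= -35 / 42 = -0.8333

-0.8333


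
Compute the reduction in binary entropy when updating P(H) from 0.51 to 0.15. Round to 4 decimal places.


H_before = -p*log2(p) - (1-p)*log2(1-p) for p=0.51: 0.9997
H_after for p=0.15: 0.6098
Reduction = 0.9997 - 0.6098 = 0.3899

0.3899


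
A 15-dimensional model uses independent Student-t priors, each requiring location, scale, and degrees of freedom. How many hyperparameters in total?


Per parameter: 3 (location, scale, and degrees of freedom).
Total = 15 * 3 = 45

45


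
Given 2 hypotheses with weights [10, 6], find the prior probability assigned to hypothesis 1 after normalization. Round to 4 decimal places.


To normalize, divide each weight by the sum of all weights.
Sum = 16
Prior(H1) = 10/16 = 0.625

0.625


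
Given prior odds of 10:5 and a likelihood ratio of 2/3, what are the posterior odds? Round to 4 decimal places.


Posterior odds = prior odds * LR
Prior odds = 10/5 = 2.0
LR = 2/3 = 0.6667
Posterior odds = 2.0 * 0.6667 = 1.3333

1.3333


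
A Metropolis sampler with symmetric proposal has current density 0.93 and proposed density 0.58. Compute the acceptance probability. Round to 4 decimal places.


For symmetric proposals, acceptance = min(1, pi(x*)/pi(x))
= min(1, 0.58/0.93)
= min(1, 0.6237) = 0.6237

0.6237


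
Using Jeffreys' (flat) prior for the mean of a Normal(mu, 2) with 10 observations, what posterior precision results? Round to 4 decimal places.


Flat prior means prior precision is 0.
Posterior precision = n / sigma^2 = 10/2 = 5.0

5.0


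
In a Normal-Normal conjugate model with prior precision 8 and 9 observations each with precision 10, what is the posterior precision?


Posterior precision = prior precision + n * observation precision
= 8 + 9 * 10
= 8 + 90 = 98

98


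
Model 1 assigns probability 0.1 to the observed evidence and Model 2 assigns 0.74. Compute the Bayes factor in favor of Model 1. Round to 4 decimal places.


BF = P(data|M1) / P(data|M2)
= 0.1 / 0.74 = 0.1351

0.1351


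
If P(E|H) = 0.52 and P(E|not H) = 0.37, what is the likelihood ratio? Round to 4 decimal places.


Likelihood ratio = P(E|H) / P(E|not H)
= 0.52 / 0.37
= 1.4054

1.4054


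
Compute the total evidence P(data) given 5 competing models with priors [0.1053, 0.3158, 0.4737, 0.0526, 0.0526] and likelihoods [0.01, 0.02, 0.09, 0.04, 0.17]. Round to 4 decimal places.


Marginal likelihood = sum P(model_i) * P(data|model_i)
Model 1: 0.1053 * 0.01 = 0.0011
Model 2: 0.3158 * 0.02 = 0.0063
Model 3: 0.4737 * 0.09 = 0.0426
Model 4: 0.0526 * 0.04 = 0.0021
Model 5: 0.0526 * 0.17 = 0.0089
Total = 0.061

0.061


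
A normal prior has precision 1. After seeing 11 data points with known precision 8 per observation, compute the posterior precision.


In the conjugate normal model, precisions add:
tau_posterior = tau_prior + n * tau_data
= 1 + 11*8 = 89

89


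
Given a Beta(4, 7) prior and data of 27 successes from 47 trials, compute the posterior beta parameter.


Number of failures = 47 - 27 = 20
Posterior beta = 7 + 20 = 27

27


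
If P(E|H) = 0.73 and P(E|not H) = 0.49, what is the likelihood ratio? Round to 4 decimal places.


Likelihood ratio = P(E|H) / P(E|not H)
= 0.73 / 0.49
= 1.4898

1.4898


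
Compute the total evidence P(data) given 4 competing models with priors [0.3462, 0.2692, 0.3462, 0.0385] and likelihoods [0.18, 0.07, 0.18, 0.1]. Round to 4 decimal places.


Marginal likelihood = sum P(model_i) * P(data|model_i)
Model 1: 0.3462 * 0.18 = 0.0623
Model 2: 0.2692 * 0.07 = 0.0188
Model 3: 0.3462 * 0.18 = 0.0623
Model 4: 0.0385 * 0.1 = 0.0039
Total = 0.1473

0.1473


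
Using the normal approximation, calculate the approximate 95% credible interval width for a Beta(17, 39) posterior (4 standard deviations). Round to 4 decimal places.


Var(Beta) = 17*39/(56^2 * 57) = 0.0037
SD = 0.0609
Width ~ 4*SD = 0.2436

0.2436


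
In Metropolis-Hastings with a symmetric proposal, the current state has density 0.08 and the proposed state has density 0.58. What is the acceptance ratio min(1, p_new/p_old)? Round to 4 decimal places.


Ratio = p_new / p_old = 0.58 / 0.08 = 7.25
Acceptance = min(1, 7.25) = 1.0

1.0


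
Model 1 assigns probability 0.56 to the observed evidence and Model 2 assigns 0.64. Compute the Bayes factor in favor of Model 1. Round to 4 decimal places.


BF = P(data|M1) / P(data|M2)
= 0.56 / 0.64 = 0.875

0.875


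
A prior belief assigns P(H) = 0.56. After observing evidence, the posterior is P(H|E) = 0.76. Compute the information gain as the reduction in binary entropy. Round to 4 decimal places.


H(prior) = -0.56*log2(0.56) - 0.44*log2(0.44)
= 0.9896
H(post) = -0.76*log2(0.76) - 0.24*log2(0.24)
= 0.795
IG = 0.9896 - 0.795 = 0.1945

0.1945


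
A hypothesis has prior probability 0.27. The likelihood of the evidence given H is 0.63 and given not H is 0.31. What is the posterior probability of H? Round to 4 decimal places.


Using Bayes' theorem:
P(E) = 0.27 * 0.63 + 0.73 * 0.31
P(E) = 0.3964
P(H|E) = (0.27 * 0.63) / 0.3964 = 0.4291

0.4291


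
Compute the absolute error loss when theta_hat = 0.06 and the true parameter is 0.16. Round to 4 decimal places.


L = |theta_hat - theta_true|
= |0.06 - 0.16| = 0.1

0.1


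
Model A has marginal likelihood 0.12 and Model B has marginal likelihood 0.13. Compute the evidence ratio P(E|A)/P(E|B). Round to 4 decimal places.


Evidence ratio = P(E|A) / P(E|B)
= 0.12 / 0.13
= 0.9231

0.9231


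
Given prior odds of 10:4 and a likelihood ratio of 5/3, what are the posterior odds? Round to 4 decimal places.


Posterior odds = prior odds * LR
Prior odds = 10/4 = 2.5
LR = 5/3 = 1.6667
Posterior odds = 2.5 * 1.6667 = 4.1667

4.1667


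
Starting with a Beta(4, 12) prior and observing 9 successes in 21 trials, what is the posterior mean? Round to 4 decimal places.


Posterior parameters: alpha = 4 + 9 = 13
beta = 12 + 12 = 24
Posterior mean = alpha / (alpha + beta) = 13 / 37
= 0.3514

0.3514


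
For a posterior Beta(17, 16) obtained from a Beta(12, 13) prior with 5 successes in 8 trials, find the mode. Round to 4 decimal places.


Mode = (alpha - 1) / (alpha + beta - 2)
= 16 / 31
= 0.5161

0.5161


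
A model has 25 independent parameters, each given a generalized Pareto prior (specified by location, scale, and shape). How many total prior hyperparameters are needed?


Each generalized Pareto prior needs 3 hyperparameters (location, scale, and shape).
Total = 3 * 25 = 75

75


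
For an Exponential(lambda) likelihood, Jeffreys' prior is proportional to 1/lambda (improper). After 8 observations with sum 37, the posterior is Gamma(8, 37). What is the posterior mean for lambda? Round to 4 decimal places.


Posterior = Gamma(n, sum_x) = Gamma(8, 37)
Posterior mean = shape/rate = 8/37
= 0.2162

0.2162


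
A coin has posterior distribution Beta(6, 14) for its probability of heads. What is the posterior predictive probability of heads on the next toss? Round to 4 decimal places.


Posterior predictive = E[theta] = alpha/(alpha+beta)
= 6/20
= 0.3

0.3


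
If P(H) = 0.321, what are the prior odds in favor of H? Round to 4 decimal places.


Prior odds = P(H) / (1 - P(H))
= 0.321 / 0.679
= 0.4728

0.4728


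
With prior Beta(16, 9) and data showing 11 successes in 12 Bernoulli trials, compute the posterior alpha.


Conjugate update: alpha_posterior = alpha_prior + k
= 16 + 11 = 27

27


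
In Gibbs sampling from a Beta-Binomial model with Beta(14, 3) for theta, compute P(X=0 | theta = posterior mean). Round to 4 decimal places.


Posterior mean = alpha/(alpha+beta) = 14/17 = 0.8235
P(X=0|theta=mean) = 1 - theta = 0.1765

0.1765


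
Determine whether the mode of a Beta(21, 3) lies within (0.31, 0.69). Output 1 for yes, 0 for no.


First find the mode: (a-1)/(a+b-2) = 0.9091
Is 0.9091 in (0.31, 0.69)? 0

0


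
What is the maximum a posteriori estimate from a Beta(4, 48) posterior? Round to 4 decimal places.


The MAP estimate equals the mode of the distribution.
Mode of Beta(a,b) = (a-1)/(a+b-2)
= 3/50
= 0.06

0.06


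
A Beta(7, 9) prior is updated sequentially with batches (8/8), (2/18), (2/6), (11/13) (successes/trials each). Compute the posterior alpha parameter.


Sequential conjugate updating is equivalent to a single batch update.
Total successes across all batches = 23
alpha_posterior = alpha_prior + total_successes = 7 + 23
= 30

30


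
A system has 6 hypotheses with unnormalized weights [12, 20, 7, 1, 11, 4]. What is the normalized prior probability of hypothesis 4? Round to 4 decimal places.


The normalized prior is the weight divided by the total.
Total weight = 55
P(H4) = 1 / 55 = 0.0182

0.0182


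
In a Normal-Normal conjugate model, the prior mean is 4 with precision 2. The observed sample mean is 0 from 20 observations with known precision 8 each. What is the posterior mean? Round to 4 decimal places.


Posterior precision = tau0 + n*tau = 2 + 20*8 = 162
Posterior mean = (tau0*mu0 + n*tau*xbar) / posterior_precision
= (2*4 + 20*8*0) / 162
= 8 / 162 = 0.0494

0.0494


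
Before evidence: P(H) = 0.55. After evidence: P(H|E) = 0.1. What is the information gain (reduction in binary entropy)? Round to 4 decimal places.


Prior entropy = 0.9928
Posterior entropy = 0.469
Information gain = 0.9928 - 0.469 = 0.5238

0.5238


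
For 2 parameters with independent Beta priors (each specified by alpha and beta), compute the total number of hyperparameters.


A Beta prior has 2 hyperparameters per parameter.
Total = 2 * 2 = 4

4


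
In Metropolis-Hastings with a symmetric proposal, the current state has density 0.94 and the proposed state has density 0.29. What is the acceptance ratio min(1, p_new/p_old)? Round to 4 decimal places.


Ratio = p_new / p_old = 0.29 / 0.94 = 0.3085
Acceptance = min(1, 0.3085) = 0.3085

0.3085


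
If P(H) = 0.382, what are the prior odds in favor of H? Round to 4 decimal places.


Prior odds = P(H) / (1 - P(H))
= 0.382 / 0.618
= 0.6181

0.6181


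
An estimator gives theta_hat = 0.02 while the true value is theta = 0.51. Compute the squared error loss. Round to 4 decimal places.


The squared error loss is (theta_hat - theta)^2
= (0.02 - 0.51)^2
= (-0.49)^2 = 0.2401

0.2401


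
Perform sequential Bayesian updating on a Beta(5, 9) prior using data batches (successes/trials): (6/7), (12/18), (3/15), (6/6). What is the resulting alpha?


Accumulate successes: 27
Posterior alpha = prior alpha + sum of successes
= 5 + 27 = 32

32


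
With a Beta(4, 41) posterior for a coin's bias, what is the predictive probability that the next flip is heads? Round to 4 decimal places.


The predictive probability equals the posterior mean.
P(next = heads) = alpha / (alpha + beta)
= 4 / 45 = 0.0889

0.0889


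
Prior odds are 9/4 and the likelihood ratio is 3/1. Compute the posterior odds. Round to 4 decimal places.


Posterior odds = prior odds * likelihood ratio
= (9/4) * (3/1)
= 27 / 4
= 6.75

6.75


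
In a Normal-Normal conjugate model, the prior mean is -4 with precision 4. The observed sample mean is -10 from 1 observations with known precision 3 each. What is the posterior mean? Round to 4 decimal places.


Posterior precision = tau0 + n*tau = 4 + 1*3 = 7
Posterior mean = (tau0*mu0 + n*tau*xbar) / posterior_precision
= (4*-4 + 1*3*-10) / 7
= -46 / 7 = -6.5714

-6.5714


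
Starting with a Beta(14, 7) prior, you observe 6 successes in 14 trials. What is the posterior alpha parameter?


For a Beta-Binomial conjugate model:
Posterior alpha = prior alpha + number of successes
= 14 + 6 = 20

20


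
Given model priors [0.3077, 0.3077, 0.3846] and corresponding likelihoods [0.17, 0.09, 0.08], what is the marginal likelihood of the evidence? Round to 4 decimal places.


P(E) = sum_i P(M_i) P(E|M_i)
= 0.0523 + 0.0277 + 0.0308
= 0.1108

0.1108


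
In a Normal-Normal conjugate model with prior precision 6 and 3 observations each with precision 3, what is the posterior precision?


Posterior precision = prior precision + n * observation precision
= 6 + 3 * 3
= 6 + 9 = 15

15


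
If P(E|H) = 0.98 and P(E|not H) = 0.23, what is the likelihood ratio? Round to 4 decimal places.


Likelihood ratio = P(E|H) / P(E|not H)
= 0.98 / 0.23
= 4.2609

4.2609


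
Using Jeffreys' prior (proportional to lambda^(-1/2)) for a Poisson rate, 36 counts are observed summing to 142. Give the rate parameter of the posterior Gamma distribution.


Conjugate update: Gamma(prior_shape + S, prior_rate + n).
Prior shape = 0.5, prior rate = 0.
Posterior rate = 0 + n = 36

36.0


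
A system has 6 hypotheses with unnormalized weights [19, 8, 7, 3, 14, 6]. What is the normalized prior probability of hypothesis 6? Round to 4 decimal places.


The normalized prior is the weight divided by the total.
Total weight = 57
P(H6) = 6 / 57 = 0.1053

0.1053


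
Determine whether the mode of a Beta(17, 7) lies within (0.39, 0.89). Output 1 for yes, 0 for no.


First find the mode: (a-1)/(a+b-2) = 0.7273
Is 0.7273 in (0.39, 0.89)? 1

1


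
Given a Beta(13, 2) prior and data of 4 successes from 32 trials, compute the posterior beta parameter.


Number of failures = 32 - 4 = 28
Posterior beta = 2 + 28 = 30

30


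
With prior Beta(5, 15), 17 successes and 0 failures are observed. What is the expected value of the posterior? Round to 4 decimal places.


Posterior = Beta(22, 15)
E[theta] = alpha/(alpha+beta)
= 22/37 = 0.5946

0.5946


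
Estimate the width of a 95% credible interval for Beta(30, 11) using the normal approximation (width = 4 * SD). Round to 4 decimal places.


For Beta(a,b): Var = ab/((a+b)^2(a+b+1))
Var = 0.0047, SD = 0.0684
Approximate 95% CI width = 4 * 0.0684 = 0.2735

0.2735


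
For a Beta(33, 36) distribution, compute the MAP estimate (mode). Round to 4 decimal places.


MAP = mode = (a-1)/(a+b-2)
= (33-1)/(33+36-2)
= 32/67 = 0.4776

0.4776


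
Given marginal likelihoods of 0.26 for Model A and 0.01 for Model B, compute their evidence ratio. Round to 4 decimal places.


Ratio = ML(A) / ML(B) = 0.26/0.01
= 26.0

26.0


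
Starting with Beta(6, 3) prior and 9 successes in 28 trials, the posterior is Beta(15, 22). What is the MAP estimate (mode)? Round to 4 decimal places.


The mode of Beta(a, b) when a > 1 and b > 1 is (a-1)/(a+b-2)
= (15 - 1) / (15 + 22 - 2)
= 14 / 35
= 0.4

0.4


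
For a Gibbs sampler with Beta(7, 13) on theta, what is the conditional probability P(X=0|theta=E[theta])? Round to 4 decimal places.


E[theta] = 7/(7+13) = 0.35
P(X=0|theta) = 1 - theta = 0.65

0.65


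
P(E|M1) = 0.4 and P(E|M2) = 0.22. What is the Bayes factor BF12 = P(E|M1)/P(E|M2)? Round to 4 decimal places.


Bayes factor BF12 = P(E|M1) / P(E|M2)
= 0.4 / 0.22
= 1.8182

1.8182


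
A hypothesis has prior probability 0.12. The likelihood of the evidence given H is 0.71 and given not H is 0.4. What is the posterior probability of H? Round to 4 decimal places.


Using Bayes' theorem:
P(E) = 0.12 * 0.71 + 0.88 * 0.4
P(E) = 0.4372
P(H|E) = (0.12 * 0.71) / 0.4372 = 0.1949

0.1949


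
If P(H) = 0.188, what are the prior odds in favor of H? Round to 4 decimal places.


Prior odds = P(H) / (1 - P(H))
= 0.188 / 0.812
= 0.2315

0.2315


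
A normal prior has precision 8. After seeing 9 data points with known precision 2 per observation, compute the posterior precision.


In the conjugate normal model, precisions add:
tau_posterior = tau_prior + n * tau_data
= 8 + 9*2 = 26

26


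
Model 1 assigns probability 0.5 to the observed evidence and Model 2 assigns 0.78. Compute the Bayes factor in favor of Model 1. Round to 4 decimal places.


BF = P(data|M1) / P(data|M2)
= 0.5 / 0.78 = 0.641

0.641


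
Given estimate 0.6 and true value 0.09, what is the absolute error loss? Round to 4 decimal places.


Absolute error = |estimate - true|
= |0.51| = 0.51

0.51


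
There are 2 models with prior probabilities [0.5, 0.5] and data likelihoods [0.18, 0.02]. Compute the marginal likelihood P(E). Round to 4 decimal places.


P(E) = sum over models of P(M_i) * P(E|M_i)
= 0.5*0.18 + 0.5*0.02
= 0.1

0.1


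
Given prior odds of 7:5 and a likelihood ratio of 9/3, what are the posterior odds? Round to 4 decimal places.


Posterior odds = prior odds * LR
Prior odds = 7/5 = 1.4
LR = 9/3 = 3.0
Posterior odds = 1.4 * 3.0 = 4.2

4.2


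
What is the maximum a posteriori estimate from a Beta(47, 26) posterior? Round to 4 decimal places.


The MAP estimate equals the mode of the distribution.
Mode of Beta(a,b) = (a-1)/(a+b-2)
= 46/71
= 0.6479

0.6479


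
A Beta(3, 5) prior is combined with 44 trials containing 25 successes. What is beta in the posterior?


In conjugate updating:
beta_posterior = beta_prior + (n - k)
= 5 + (44 - 25)
= 5 + 19 = 24

24


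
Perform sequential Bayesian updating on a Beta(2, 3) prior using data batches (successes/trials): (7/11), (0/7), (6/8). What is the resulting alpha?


Accumulate successes: 13
Posterior alpha = prior alpha + sum of successes
= 2 + 13 = 15

15
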